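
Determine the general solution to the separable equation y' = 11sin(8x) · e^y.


Separate: e^(-y) dy = 11sin(8x) dx.
Integrate: -e^(-y) = -(11/8)cos(8x) + C₀.
Rearrange: e^(-y) = (11/8)cos(8x) + C.


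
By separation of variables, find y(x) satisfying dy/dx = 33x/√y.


Separate: √y dy = 33x dx.
Integrate: (2/3)y^(3/2) = (33/2)x² + C.


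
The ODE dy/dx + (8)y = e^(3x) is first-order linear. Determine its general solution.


P(x) = 8 ⇒ μ = e^(8x).
(μ y)' = e^(11x) ⇒ μ y = e^(11x)/11 + C.
Divide by μ: y = (1/11)e^(3x) + Ce^(-8x).


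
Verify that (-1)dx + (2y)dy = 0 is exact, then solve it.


Check exactness: ∂M/∂y = 0 and ∂N/∂x = 0; equal, so the equation is exact.
Integrate M with respect to x (treating y as constant): ∫M dx = -x + h(y).
Differentiate w.r.t. y and set equal to N: the x-dependent terms already match, leaving h'(y) = 2y. Integrate: h(y) = y^2.
So F(x,y) = -x + y^2.
General solution: -x + y^2 = C.


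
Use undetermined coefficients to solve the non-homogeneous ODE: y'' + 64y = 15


Homogeneous part: r² + 64 = 0 ⇒ r = ±8i, so y_h = C₁cos(8x) + C₂sin(8x).
Try constant y_p = A; plug in: 64A = 15 ⇒ A = 15/64.
General solution: y = C₁cos(8x) + C₂sin(8x) + 15/64.


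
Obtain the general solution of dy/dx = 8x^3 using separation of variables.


Integrate both sides with respect to x: y = ∫ 8x^3 dx = 2x^4 + C.


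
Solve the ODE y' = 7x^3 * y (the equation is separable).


Separate variables: dy/y = 7x^3 dx.
Integrate: ln|y| = (7/4)x^4 + C₀.
Exponentiate: y = Ce^((7/4)x^4).


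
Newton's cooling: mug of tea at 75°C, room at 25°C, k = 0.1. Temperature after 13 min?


Newton's law: dT/dt = -k(T - T_a) has solution T(t) = T_a + (T₀ - T_a)e^(-kt).
Plug in T_a = 25, T₀ = 75, k = 0.1, t = 13: T(13) = 25 + (50)e^(-1.30) ≈ 38.6°C.


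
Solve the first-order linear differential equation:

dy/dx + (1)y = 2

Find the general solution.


P(x) = 1, Q(x) = 2; integrating factor μ = e^(x).
(μ y)' = 2e^(x) ⇒ μ y = 2e^(x) + C.
Divide by μ: y = 2 + Ce^(-x).


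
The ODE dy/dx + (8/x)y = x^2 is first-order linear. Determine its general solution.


P(x) = 8/x ⇒ μ = x^8.
(x^8 y)' = x^10 ⇒ x^8 y = x^11/(11) + C.
Solve for y: y = (1/11)x^3 + C/x^8.


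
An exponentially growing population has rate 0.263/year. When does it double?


Exponential growth: P(t) = P₀ e^(0.263t). Set P(t)/P₀ = 2: e^(0.263t) = 2.
Solve: t = ln(2)/0.263 ≈ 2.64 years.


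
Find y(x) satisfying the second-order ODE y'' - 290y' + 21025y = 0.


Characteristic equation: r² - 290r + 21025 = 0, i.e. (r - 145)² = 0.
Repeated root r = 145; include an x factor for the second linearly independent solution.
General solution: y = (C₁ + C₂x)e^(145x).


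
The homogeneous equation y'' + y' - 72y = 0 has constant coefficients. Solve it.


Characteristic equation: r² + r - 72 = 0.
Factor: (r + 9)(r - 8) = 0 ⇒ r = -9, 8 (distinct real).
General solution: y = C₁e^(-9x) + C₂e^(8x).


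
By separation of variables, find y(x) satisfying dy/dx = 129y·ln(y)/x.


Separate: dy/[y ln(y)] = 129 dx/x.
Substitute u = ln(y): du/u = 129 dx/x.
Integrate: ln|ln(y)| = 129ln|x| + C₀, hence ln(y) = C·x^129.


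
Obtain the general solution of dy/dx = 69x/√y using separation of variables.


Separate: √y dy = 69x dx.
Integrate: (2/3)y^(3/2) = (69/2)x² + C.


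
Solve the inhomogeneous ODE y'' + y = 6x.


Homogeneous: r² + 1 = 0 ⇒ r = ±1i, y_h = C₁cos(x) + C₂sin(x).
Polynomial forcing; try y_p = Ax + B. Then y_p'' + 1 y_p = 1(Ax + B) = 6x, so B = 0 and A = 6.
General solution: y = C₁cos(x) + C₂sin(x) + 6x.


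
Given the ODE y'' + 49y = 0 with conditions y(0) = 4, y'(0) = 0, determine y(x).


Characteristic roots of r² + 49 = 0 are ±7i, so y = C₁cos(7x) + C₂sin(7x).
Apply y(0) = 4: C₁ = 4. Differentiate and apply y'(0) = 0: 7·C₂ = 0, so C₂ = 0.
Particular solution: y = 4cos(7x).


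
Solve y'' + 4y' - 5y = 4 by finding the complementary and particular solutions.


Characteristic roots of r² + 4r - 5 = 0 are -5, 1.
y_h = C₁e^(-5x) + C₂e^(x).
Forcing exponent 0 is not a characteristic root; try y_p = A.
Substitute: A·(0 + (4)·0 + (-5)) = A·-5 = 4, so A = -4/5.
General solution: y = C₁e^(-5x) + C₂e^(x) - 4/5.


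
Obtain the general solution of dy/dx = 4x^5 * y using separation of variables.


Separate variables: dy/y = 4x^5 dx.
Integrate: ln|y| = (2/3)x^6 + C₀.
Exponentiate: y = Ce^((2/3)x^6).


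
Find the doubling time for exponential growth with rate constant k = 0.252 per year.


Exponential growth: P(t) = P₀ e^(0.252t). Set P(t)/P₀ = 2: e^(0.252t) = 2.
Solve: t = ln(2)/0.252 ≈ 2.75 years.


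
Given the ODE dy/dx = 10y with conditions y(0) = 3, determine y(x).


General solution of y' = 10y is y = Ce^(10x).
Apply y(0) = 3: C = 3.
Particular solution: y = 3e^(10x).


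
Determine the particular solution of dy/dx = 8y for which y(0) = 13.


General solution of y' = 8y is y = Ce^(8x).
Apply y(0) = 13: C = 13.
Particular solution: y = 13e^(8x).


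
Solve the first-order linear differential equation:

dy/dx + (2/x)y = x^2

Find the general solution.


P(x) = 2/x ⇒ μ = x^2.
(x^2 y)' = x^4 ⇒ x^2 y = x^5/(5) + C.
Solve for y: y = (1/5)x^3 + C/x^2.


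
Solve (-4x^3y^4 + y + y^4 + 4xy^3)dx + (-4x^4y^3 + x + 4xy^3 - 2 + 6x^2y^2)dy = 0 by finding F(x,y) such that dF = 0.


Check exactness: ∂M/∂y = -16x^3y^3 + 1 + 4y^3 + 12xy^2 and ∂N/∂x = -16x^3y^3 + 1 + 4y^3 + 12xy^2; equal, so the equation is exact.
Integrate M with respect to x (treating y as constant): ∫M dx = -x^4y^4 + xy + xy^4 + 2x^2y^3 + h(y).
Differentiate w.r.t. y and set equal to N: the x-dependent terms already match, leaving h'(y) = -2. Integrate: h(y) = -2y.
So F(x,y) = -x^4y^4 + xy + xy^4 - 2y + 2x^2y^3.
General solution: -x^4y^4 + xy + xy^4 - 2y + 2x^2y^3 = C.


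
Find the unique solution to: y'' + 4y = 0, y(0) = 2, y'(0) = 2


Characteristic roots of r² + 4 = 0 are ±2i, so y = C₁cos(2x) + C₂sin(2x).
Apply y(0) = 2: C₁ = 2. Differentiate and apply y'(0) = 2: 2·C₂ = 2, so C₂ = 1.
Particular solution: y = 2cos(2x) + sin(2x).


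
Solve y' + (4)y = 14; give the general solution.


P(x) = 4, Q(x) = 14; integrating factor μ = e^(4x).
(μ y)' = 14e^(4x) ⇒ μ y = (7/2)e^(4x) + C.
Divide by μ: y = 7/2 + Ce^(-4x).


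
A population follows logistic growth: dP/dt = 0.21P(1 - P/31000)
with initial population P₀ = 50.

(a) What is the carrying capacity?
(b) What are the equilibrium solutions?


Logistic ODE dP/dt = 0.21P(1 - P/31000) has equilibria where dP/dt = 0, i.e. P = 0 or P = 31000.
The coefficient (1 - P/K) = 0 when P = K, identifying K = 31000 as the carrying capacity.
(a) K = 31000; (b) equilibria P = 0 and P = 31000.


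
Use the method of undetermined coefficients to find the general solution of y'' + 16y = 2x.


Homogeneous: r² + 16 = 0 ⇒ r = ±4i, y_h = C₁cos(4x) + C₂sin(4x).
Polynomial forcing; try y_p = Ax + B. Then y_p'' + 16 y_p = 16(Ax + B) = 2x, so B = 0 and A = 1/8.
General solution: y = C₁cos(4x) + C₂sin(4x) + (1/8)x.


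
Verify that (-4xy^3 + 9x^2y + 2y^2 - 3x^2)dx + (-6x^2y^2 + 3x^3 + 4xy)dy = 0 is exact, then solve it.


Check exactness: ∂M/∂y = -12xy^2 + 9x^2 + 4y and ∂N/∂x = -12xy^2 + 9x^2 + 4y; equal, so the equation is exact.
Integrate M with respect to x (treating y as constant): ∫M dx = -2x^2y^3 + 3x^3y + 2xy^2 - x^3 + h(y).
Differentiate w.r.t. y and set equal to N: all terms match, so h'(y) = 0 and h is a constant absorbed into C.
General solution: -2x^2y^3 + 3x^3y + 2xy^2 - x^3 = C.


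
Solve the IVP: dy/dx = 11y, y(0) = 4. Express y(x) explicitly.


General solution of y' = 11y is y = Ce^(11x).
Apply y(0) = 4: C = 4.
Particular solution: y = 4e^(11x).


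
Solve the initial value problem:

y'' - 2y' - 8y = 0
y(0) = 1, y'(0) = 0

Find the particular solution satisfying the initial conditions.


Characteristic roots of r² - 2r - 8 = 0 are 4, -2.
General solution y = c₁ e^(4x) + c₂ e^(-2x).
Apply y(0) = 1: c₁ + c₂ = 1. Apply y'(0) = 0: 4 c₁ - 2 c₂ = 0.
Solve: c₁ = 1/3, c₂ = 2/3.
Particular solution: y = (1/3)e^(4x) + (2/3)e^(-2x).


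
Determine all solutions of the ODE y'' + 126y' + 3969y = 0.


Characteristic equation: r² + 126r + 3969 = 0, i.e. (r + 63)² = 0.
Repeated root r = -63; include an x factor for the second linearly independent solution.
General solution: y = (C₁ + C₂x)e^(-63x).


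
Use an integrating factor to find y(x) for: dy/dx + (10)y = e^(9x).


P(x) = 10 ⇒ μ = e^(10x).
(μ y)' = e^(19x) ⇒ μ y = e^(19x)/19 + C.
Divide by μ: y = (1/19)e^(9x) + Ce^(-10x).


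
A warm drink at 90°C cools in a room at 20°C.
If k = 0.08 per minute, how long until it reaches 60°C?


From T(t) = T_a + (T₀ - T_a)e^(-kt), set T(t) = 60:
(60 - 20) / (90 - 20) = e^(-0.08t), so t = -ln(0.571)/0.08 ≈ 7.0 minutes.


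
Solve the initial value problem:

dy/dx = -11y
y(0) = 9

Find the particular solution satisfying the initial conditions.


General solution of y' = -11y is y = Ce^(-11x).
Apply y(0) = 9: C = 9.
Particular solution: y = 9e^(-11x).


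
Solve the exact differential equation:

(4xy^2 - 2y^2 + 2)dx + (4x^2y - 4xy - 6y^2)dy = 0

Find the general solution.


Check exactness: ∂M/∂y = 8xy - 4y and ∂N/∂x = 8xy - 4y; equal, so the equation is exact.
Integrate M with respect to x (treating y as constant): ∫M dx = 2x^2y^2 - 2xy^2 + 2x + h(y).
Differentiate w.r.t. y and set equal to N: the x-dependent terms already match, leaving h'(y) = -6y^2. Integrate: h(y) = -2y^3.
So F(x,y) = 2x^2y^2 - 2xy^2 + 2x - 2y^3.
General solution: 2x^2y^2 - 2xy^2 + 2x - 2y^3 = C.


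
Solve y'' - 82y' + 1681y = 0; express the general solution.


Characteristic equation: r² - 82r + 1681 = 0, i.e. (r - 41)² = 0.
Repeated root r = 41; include an x factor for the second linearly independent solution.
General solution: y = (C₁ + C₂x)e^(41x).


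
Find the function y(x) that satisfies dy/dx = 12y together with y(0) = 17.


General solution of y' = 12y is y = Ce^(12x).
Apply y(0) = 17: C = 17.
Particular solution: y = 17e^(12x).


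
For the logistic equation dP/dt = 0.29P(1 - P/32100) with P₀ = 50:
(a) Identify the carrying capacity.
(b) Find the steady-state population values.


Logistic ODE dP/dt = 0.29P(1 - P/32100) has equilibria where dP/dt = 0, i.e. P = 0 or P = 32100.
The coefficient (1 - P/K) = 0 when P = K, identifying K = 32100 as the carrying capacity.
(a) K = 32100; (b) equilibria P = 0 and P = 32100.


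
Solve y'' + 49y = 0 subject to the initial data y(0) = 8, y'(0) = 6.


Characteristic roots of r² + 49 = 0 are ±7i, so y = C₁cos(7x) + C₂sin(7x).
Apply y(0) = 8: C₁ = 8. Differentiate and apply y'(0) = 6: 7·C₂ = 6, so C₂ = 6/7.
Particular solution: y = 8cos(7x) + (6/7)sin(7x).


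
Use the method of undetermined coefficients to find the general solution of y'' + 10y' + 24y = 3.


Characteristic roots of r² + 10r + 24 = 0 are -4, -6.
y_h = C₁e^(-4x) + C₂e^(-6x).
Constant forcing; try y_p = A. Then 24A = 3 ⇒ A = 1/8.
General solution: y = C₁e^(-4x) + C₂e^(-6x) + 1/8.


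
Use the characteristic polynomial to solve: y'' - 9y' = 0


Characteristic equation: r² - 9r = 0.
Factor: (r - 9)(r - 0) = 0 ⇒ r = 9, 0 (distinct real).
General solution: y = C₁e^(9x) + C₂.


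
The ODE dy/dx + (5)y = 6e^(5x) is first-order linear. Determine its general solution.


P(x) = 5 ⇒ μ = e^(5x).
(μ y)' = 6e^(10x) ⇒ μ y = (6/10)e^(10x) + C.
Divide by μ: y = (3/5)e^(5x) + Ce^(-5x).


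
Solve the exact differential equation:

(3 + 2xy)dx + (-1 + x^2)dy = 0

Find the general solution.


Check exactness: ∂M/∂y = 2x and ∂N/∂x = 2x; equal, so the equation is exact.
Integrate M with respect to x (treating y as constant): ∫M dx = 3x + x^2y + h(y).
Differentiate w.r.t. y and set equal to N: the x-dependent terms already match, leaving h'(y) = -1. Integrate: h(y) = -y.
So F(x,y) = 3x - y + x^2y.
General solution: 3x - y + x^2y = C.


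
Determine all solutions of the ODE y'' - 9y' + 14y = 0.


Characteristic equation: r² - 9r + 14 = 0.
Factor: (r - 7)(r - 2) = 0 ⇒ r = 7, 2 (distinct real).
General solution: y = C₁e^(7x) + C₂e^(2x).


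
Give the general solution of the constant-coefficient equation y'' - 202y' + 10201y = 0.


Characteristic equation: r² - 202r + 10201 = 0, i.e. (r - 101)² = 0.
Repeated root r = 101; include an x factor for the second linearly independent solution.
General solution: y = (C₁ + C₂x)e^(101x).


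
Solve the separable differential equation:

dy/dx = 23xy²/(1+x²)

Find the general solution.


Separate: dy/y² = 23x/(1+x²) dx.
Integrate LHS: ∫ dy/y² = -1/y.
Integrate RHS via u = 1+x²: (23/2)ln(1+x²) + C.
Result: -1/y = (23/2)ln(1+x²) + C.


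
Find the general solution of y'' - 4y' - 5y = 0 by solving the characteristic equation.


Characteristic equation: r² - 4r - 5 = 0.
Factor: (r - 5)(r + 1) = 0 ⇒ r = 5, -1 (distinct real).
General solution: y = C₁e^(5x) + C₂e^(-x).


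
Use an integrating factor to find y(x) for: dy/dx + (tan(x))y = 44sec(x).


P(x) = tan(x) ⇒ μ = e^(∫tan(x)dx) = sec(x).
(sec(x) y)' = 44sec²(x) ⇒ sec(x) y = 44tan(x) + C.
Multiply by cos(x): y = 44sin(x) + C·cos(x).


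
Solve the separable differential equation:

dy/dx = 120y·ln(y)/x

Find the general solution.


Separate: dy/[y ln(y)] = 120 dx/x.
Substitute u = ln(y): du/u = 120 dx/x.
Integrate: ln|ln(y)| = 120ln|x| + C₀, hence ln(y) = C·x^120.


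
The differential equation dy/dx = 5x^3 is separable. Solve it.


Integrate both sides with respect to x: y = ∫ 5x^3 dx = (5/4)x^4 + C.


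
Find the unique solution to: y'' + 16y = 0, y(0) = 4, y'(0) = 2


Characteristic roots of r² + 16 = 0 are ±4i, so y = C₁cos(4x) + C₂sin(4x).
Apply y(0) = 4: C₁ = 4. Differentiate and apply y'(0) = 2: 4·C₂ = 2, so C₂ = 1/2.
Particular solution: y = 4cos(4x) + (1/2)sin(4x).


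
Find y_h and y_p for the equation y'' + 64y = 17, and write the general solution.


Homogeneous part: r² + 64 = 0 ⇒ r = ±8i, so y_h = C₁cos(8x) + C₂sin(8x).
Try constant y_p = A; plug in: 64A = 17 ⇒ A = 17/64.
General solution: y = C₁cos(8x) + C₂sin(8x) + 17/64.


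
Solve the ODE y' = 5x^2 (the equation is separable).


Integrate both sides with respect to x: y = ∫ 5x^2 dx = (5/3)x^3 + C.


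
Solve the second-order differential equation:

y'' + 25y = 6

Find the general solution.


Homogeneous part: r² + 25 = 0 ⇒ r = ±5i, so y_h = C₁cos(5x) + C₂sin(5x).
Try constant y_p = A; plug in: 25A = 6 ⇒ A = 6/25.
General solution: y = C₁cos(5x) + C₂sin(5x) + 6/25.


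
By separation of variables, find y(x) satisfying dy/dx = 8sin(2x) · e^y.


Separate: e^(-y) dy = 8sin(2x) dx.
Integrate: -e^(-y) = -4cos(2x) + C₀.
Rearrange: e^(-y) = 4cos(2x) + C.


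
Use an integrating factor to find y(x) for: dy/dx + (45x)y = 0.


P(x) = 45x ⇒ μ = e^((45/2)x²).
Q(x) = 0 so μ y is constant: y = Ce^(-(45/2)x²).


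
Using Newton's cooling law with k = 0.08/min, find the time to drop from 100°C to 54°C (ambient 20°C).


From T(t) = T_a + (T₀ - T_a)e^(-kt), set T(t) = 54:
(54 - 20) / (100 - 20) = e^(-0.08t), so t = -ln(0.425)/0.08 ≈ 10.7 minutes.


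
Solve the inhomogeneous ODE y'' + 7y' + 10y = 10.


Characteristic roots of r² + 7r + 10 = 0 are -2, -5.
y_h = C₁e^(-2x) + C₂e^(-5x).
Constant forcing; try y_p = A. Then 10A = 10 ⇒ A = 1.
General solution: y = C₁e^(-2x) + C₂e^(-5x) + 1.


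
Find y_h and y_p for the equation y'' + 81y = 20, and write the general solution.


Homogeneous part: r² + 81 = 0 ⇒ r = ±9i, so y_h = C₁cos(9x) + C₂sin(9x).
Try constant y_p = A; plug in: 81A = 20 ⇒ A = 20/81.
General solution: y = C₁cos(9x) + C₂sin(9x) + 20/81.


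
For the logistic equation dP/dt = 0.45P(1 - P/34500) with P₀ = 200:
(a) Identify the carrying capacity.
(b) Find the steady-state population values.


Logistic ODE dP/dt = 0.45P(1 - P/34500) has equilibria where dP/dt = 0, i.e. P = 0 or P = 34500.
The coefficient (1 - P/K) = 0 when P = K, identifying K = 34500 as the carrying capacity.
(a) K = 34500; (b) equilibria P = 0 and P = 34500.


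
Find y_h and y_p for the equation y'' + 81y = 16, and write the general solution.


Homogeneous part: r² + 81 = 0 ⇒ r = ±9i, so y_h = C₁cos(9x) + C₂sin(9x).
Try constant y_p = A; plug in: 81A = 16 ⇒ A = 16/81.
General solution: y = C₁cos(9x) + C₂sin(9x) + 16/81.


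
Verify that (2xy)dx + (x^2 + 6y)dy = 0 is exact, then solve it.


Check exactness: ∂M/∂y = 2x and ∂N/∂x = 2x; equal, so the equation is exact.
Integrate M with respect to x (treating y as constant): ∫M dx = x^2y + h(y).
Differentiate w.r.t. y and set equal to N: the x-dependent terms already match, leaving h'(y) = 6y. Integrate: h(y) = 3y^2.
So F(x,y) = x^2y + 3y^2.
General solution: x^2y + 3y^2 = C.


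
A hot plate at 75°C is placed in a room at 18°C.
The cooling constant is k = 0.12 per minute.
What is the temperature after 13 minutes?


Newton's law: dT/dt = -k(T - T_a) has solution T(t) = T_a + (T₀ - T_a)e^(-kt).
Plug in T_a = 18, T₀ = 75, k = 0.12, t = 13: T(13) = 18 + (57)e^(-1.56) ≈ 30.0°C.


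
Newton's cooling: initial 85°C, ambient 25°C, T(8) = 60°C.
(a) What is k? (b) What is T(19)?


Newton's law: T(t) = T_a + (T₀ - T_a)e^(-kt).
(a) Use T(8) = 60: (60 - 25)/(85 - 25) = e^(-k·8), so k = -ln(0.583)/8 ≈ 0.0674.
(b) Apply k to t = 19: T(19) = 25 + (60)e^(-1.280) ≈ 41.7°C.


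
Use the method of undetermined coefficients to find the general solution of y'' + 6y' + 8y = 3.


Characteristic roots of r² + 6r + 8 = 0 are -2, -4.
y_h = C₁e^(-2x) + C₂e^(-4x).
Constant forcing; try y_p = A. Then 8A = 3 ⇒ A = 3/8.
General solution: y = C₁e^(-2x) + C₂e^(-4x) + 3/8.


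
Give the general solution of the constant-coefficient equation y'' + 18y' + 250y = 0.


Characteristic equation: r² + 18r + 250 = 0.
Discriminant is negative; roots r = -9 ± 13i (complex conjugate pair).
General solution uses e^(α x)(C₁ cos(β x) + C₂ sin(β x)): y = e^(-9x)(C₁cos(13x) + C₂sin(13x)).


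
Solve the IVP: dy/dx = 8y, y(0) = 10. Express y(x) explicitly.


General solution of y' = 8y is y = Ce^(8x).
Apply y(0) = 10: C = 10.
Particular solution: y = 10e^(8x).


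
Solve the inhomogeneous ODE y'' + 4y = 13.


Homogeneous part: r² + 4 = 0 ⇒ r = ±2i, so y_h = C₁cos(2x) + C₂sin(2x).
Try constant y_p = A; plug in: 4A = 13 ⇒ A = 13/4.
General solution: y = C₁cos(2x) + C₂sin(2x) + 13/4.


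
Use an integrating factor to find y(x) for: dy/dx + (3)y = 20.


P(x) = 3, Q(x) = 20; integrating factor μ = e^(3x).
(μ y)' = 20e^(3x) ⇒ μ y = (20/3)e^(3x) + C.
Divide by μ: y = 20/3 + Ce^(-3x).


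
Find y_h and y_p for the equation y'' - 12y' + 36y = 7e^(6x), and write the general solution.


Characteristic polynomial (r - 6)² = 0; repeated root r = 6.
y_h = (C₁ + C₂x)e^(6x). Forcing matches the repeated root (resonance), so try y_p = Ax² e^(6x).
Substitute and solve for A: 2A = 7, so A = 7/2.
General solution: y = (C₁ + C₂x + (7/2)x²)e^(6x).


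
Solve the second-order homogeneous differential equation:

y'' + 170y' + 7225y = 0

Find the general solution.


Characteristic equation: r² + 170r + 7225 = 0, i.e. (r + 85)² = 0.
Repeated root r = -85; include an x factor for the second linearly independent solution.
General solution: y = (C₁ + C₂x)e^(-85x).


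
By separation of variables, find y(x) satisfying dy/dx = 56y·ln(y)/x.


Separate: dy/[y ln(y)] = 56 dx/x.
Substitute u = ln(y): du/u = 56 dx/x.
Integrate: ln|ln(y)| = 56ln|x| + C₀, hence ln(y) = C·x^56.


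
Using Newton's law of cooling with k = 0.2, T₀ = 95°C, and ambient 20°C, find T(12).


Newton's law: dT/dt = -k(T - T_a) has solution T(t) = T_a + (T₀ - T_a)e^(-kt).
Plug in T_a = 20, T₀ = 95, k = 0.2, t = 12: T(12) = 20 + (75)e^(-2.40) ≈ 26.8°C.


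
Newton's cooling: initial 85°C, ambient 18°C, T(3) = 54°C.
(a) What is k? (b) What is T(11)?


Newton's law: T(t) = T_a + (T₀ - T_a)e^(-kt).
(a) Use T(3) = 54: (54 - 18)/(85 - 18) = e^(-k·3), so k = -ln(0.537)/3 ≈ 0.2071.
(b) Apply k to t = 11: T(11) = 18 + (67)e^(-2.278) ≈ 24.9°C.


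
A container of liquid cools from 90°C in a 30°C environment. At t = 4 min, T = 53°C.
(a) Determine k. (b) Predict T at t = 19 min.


Newton's law: T(t) = T_a + (T₀ - T_a)e^(-kt).
(a) Use T(4) = 53: (53 - 30)/(90 - 30) = e^(-k·4), so k = -ln(0.383)/4 ≈ 0.2397.
(b) Apply k to t = 19: T(19) = 30 + (60)e^(-4.555) ≈ 30.6°C.


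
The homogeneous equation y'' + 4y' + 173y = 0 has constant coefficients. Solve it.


Characteristic equation: r² + 4r + 173 = 0.
Discriminant is negative; roots r = -2 ± 13i (complex conjugate pair).
General solution uses e^(α x)(C₁ cos(β x) + C₂ sin(β x)): y = e^(-2x)(C₁cos(13x) + C₂sin(13x)).


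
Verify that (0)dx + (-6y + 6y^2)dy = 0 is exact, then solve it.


Check exactness: ∂M/∂y = 0 and ∂N/∂x = 0; equal, so the equation is exact.
Integrate M with respect to x (treating y as constant): ∫M dx = 0 + h(y).
Differentiate w.r.t. y and set equal to N: the x-dependent terms already match, leaving h'(y) = -6y + 6y^2. Integrate: h(y) = -3y^2 + 2y^3.
So F(x,y) = -3y^2 + 2y^3.
General solution: -3y^2 + 2y^3 = C.


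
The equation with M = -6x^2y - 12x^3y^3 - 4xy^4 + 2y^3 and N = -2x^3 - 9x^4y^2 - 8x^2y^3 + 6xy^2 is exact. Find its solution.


Check exactness: ∂M/∂y = -6x^2 - 36x^3y^2 - 16xy^3 + 6y^2 and ∂N/∂x = -6x^2 - 36x^3y^2 - 16xy^3 + 6y^2; equal, so the equation is exact.
Integrate M with respect to x (treating y as constant): ∫M dx = -2x^3y - 3x^4y^3 - 2x^2y^4 + 2xy^3 + h(y).
Differentiate w.r.t. y and set equal to N: all terms match, so h'(y) = 0 and h is a constant absorbed into C.
General solution: -2x^3y - 3x^4y^3 - 2x^2y^4 + 2xy^3 = C.


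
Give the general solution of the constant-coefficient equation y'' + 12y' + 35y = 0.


Characteristic equation: r² + 12r + 35 = 0.
Factor: (r + 7)(r + 5) = 0 ⇒ r = -7, -5 (distinct real).
General solution: y = C₁e^(-7x) + C₂e^(-5x).


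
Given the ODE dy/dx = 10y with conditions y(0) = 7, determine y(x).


General solution of y' = 10y is y = Ce^(10x).
Apply y(0) = 7: C = 7.
Particular solution: y = 7e^(10x).


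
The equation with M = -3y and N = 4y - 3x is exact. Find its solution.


Check exactness: ∂M/∂y = -3 and ∂N/∂x = -3; equal, so the equation is exact.
Integrate M with respect to x (treating y as constant): ∫M dx = -3xy + h(y).
Differentiate w.r.t. y and set equal to N: the x-dependent terms already match, leaving h'(y) = 4y. Integrate: h(y) = 2y^2.
So F(x,y) = 2y^2 - 3xy.
General solution: 2y^2 - 3xy = C.


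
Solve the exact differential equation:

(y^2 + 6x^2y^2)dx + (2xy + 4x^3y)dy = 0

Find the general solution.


Check exactness: ∂M/∂y = 2y + 12x^2y and ∂N/∂x = 2y + 12x^2y; equal, so the equation is exact.
Integrate M with respect to x (treating y as constant): ∫M dx = xy^2 + 2x^3y^2 + h(y).
Differentiate w.r.t. y and set equal to N: all terms match, so h'(y) = 0 and h is a constant absorbed into C.
General solution: xy^2 + 2x^3y^2 = C.


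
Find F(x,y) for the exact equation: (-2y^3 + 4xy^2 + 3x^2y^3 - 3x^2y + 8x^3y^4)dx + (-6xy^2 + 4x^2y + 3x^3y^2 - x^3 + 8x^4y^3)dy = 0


Check exactness: ∂M/∂y = -6y^2 + 8xy + 9x^2y^2 - 3x^2 + 32x^3y^3 and ∂N/∂x = -6y^2 + 8xy + 9x^2y^2 - 3x^2 + 32x^3y^3; equal, so the equation is exact.
Integrate M with respect to x (treating y as constant): ∫M dx = -2xy^3 + 2x^2y^2 + x^3y^3 - x^3y + 2x^4y^4 + h(y).
Differentiate w.r.t. y and set equal to N: all terms match, so h'(y) = 0 and h is a constant absorbed into C.
General solution: -2xy^3 + 2x^2y^2 + x^3y^3 - x^3y + 2x^4y^4 = C.


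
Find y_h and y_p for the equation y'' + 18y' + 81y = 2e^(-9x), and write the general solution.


Characteristic polynomial (r + 9)² = 0; repeated root r = -9.
y_h = (C₁ + C₂x)e^(-9x). Forcing matches the repeated root (resonance), so try y_p = Ax² e^(-9x).
Substitute and solve for A: 2A = 2, so A = 1.
General solution: y = (C₁ + C₂x + x²)e^(-9x).


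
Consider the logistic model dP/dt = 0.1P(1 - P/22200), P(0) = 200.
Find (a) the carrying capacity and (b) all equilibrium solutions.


Logistic ODE dP/dt = 0.1P(1 - P/22200) has equilibria where dP/dt = 0, i.e. P = 0 or P = 22200.
The coefficient (1 - P/K) = 0 when P = K, identifying K = 22200 as the carrying capacity.
(a) K = 22200; (b) equilibria P = 0 and P = 22200.


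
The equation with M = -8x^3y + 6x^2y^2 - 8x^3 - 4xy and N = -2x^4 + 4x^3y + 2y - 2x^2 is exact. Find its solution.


Check exactness: ∂M/∂y = -8x^3 + 12x^2y - 4x and ∂N/∂x = -8x^3 + 12x^2y - 4x; equal, so the equation is exact.
Integrate M with respect to x (treating y as constant): ∫M dx = -2x^4y + 2x^3y^2 - 2x^4 - 2x^2y + h(y).
Differentiate w.r.t. y and set equal to N: the x-dependent terms already match, leaving h'(y) = 2y. Integrate: h(y) = y^2.
So F(x,y) = -2x^4y + 2x^3y^2 + y^2 - 2x^4 - 2x^2y.
General solution: -2x^4y + 2x^3y^2 + y^2 - 2x^4 - 2x^2y = C.


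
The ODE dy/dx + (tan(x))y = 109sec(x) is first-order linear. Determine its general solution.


P(x) = tan(x) ⇒ μ = e^(∫tan(x)dx) = sec(x).
(sec(x) y)' = 109sec²(x) ⇒ sec(x) y = 109tan(x) + C.
Multiply by cos(x): y = 109sin(x) + C·cos(x).


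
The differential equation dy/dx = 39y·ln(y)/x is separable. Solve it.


Separate: dy/[y ln(y)] = 39 dx/x.
Substitute u = ln(y): du/u = 39 dx/x.
Integrate: ln|ln(y)| = 39ln|x| + C₀, hence ln(y) = C·x^39.


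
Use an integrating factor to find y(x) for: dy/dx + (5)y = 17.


P(x) = 5, Q(x) = 17; integrating factor μ = e^(5x).
(μ y)' = 17e^(5x) ⇒ μ y = (17/5)e^(5x) + C.
Divide by μ: y = 17/5 + Ce^(-5x).


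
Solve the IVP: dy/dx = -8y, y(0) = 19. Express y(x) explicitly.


General solution of y' = -8y is y = Ce^(-8x).
Apply y(0) = 19: C = 19.
Particular solution: y = 19e^(-8x).


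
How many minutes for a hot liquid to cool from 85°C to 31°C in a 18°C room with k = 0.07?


From T(t) = T_a + (T₀ - T_a)e^(-kt), set T(t) = 31:
(31 - 18) / (85 - 18) = e^(-0.07t), so t = -ln(0.194)/0.07 ≈ 23.4 minutes.


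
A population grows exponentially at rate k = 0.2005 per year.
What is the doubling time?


Exponential growth: P(t) = P₀ e^(0.2005t). Set P(t)/P₀ = 2: e^(0.2005t) = 2.
Solve: t = ln(2)/0.2005 ≈ 3.46 years.


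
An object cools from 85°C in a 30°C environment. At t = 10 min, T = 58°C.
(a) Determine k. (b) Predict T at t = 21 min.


Newton's law: T(t) = T_a + (T₀ - T_a)e^(-kt).
(a) Use T(10) = 58: (58 - 30)/(85 - 30) = e^(-k·10), so k = -ln(0.509)/10 ≈ 0.0675.
(b) Apply k to t = 21: T(21) = 30 + (55)e^(-1.418) ≈ 43.3°C.


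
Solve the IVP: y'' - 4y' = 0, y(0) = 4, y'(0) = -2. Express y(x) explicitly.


Characteristic roots of r² - 4r = 0 are 0, 4.
General solution y = c₁ + c₂ e^(4x).
Apply y(0) = 4: c₁ + c₂ = 4. Apply y'(0) = -2: 0 c₁ + 4 c₂ = -2.
Solve: c₁ = 9/2, c₂ = -1/2.
Particular solution: y = 9/2 - (1/2)e^(4x).


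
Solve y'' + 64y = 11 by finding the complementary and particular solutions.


Homogeneous part: r² + 64 = 0 ⇒ r = ±8i, so y_h = C₁cos(8x) + C₂sin(8x).
Try constant y_p = A; plug in: 64A = 11 ⇒ A = 11/64.
General solution: y = C₁cos(8x) + C₂sin(8x) + 11/64.


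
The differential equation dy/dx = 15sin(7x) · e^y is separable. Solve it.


Separate: e^(-y) dy = 15sin(7x) dx.
Integrate: -e^(-y) = -(15/7)cos(7x) + C₀.
Rearrange: e^(-y) = (15/7)cos(7x) + C.


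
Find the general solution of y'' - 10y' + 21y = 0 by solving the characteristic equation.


Characteristic equation: r² - 10r + 21 = 0.
Factor: (r - 3)(r - 7) = 0 ⇒ r = 3, 7 (distinct real).
General solution: y = C₁e^(3x) + C₂e^(7x).


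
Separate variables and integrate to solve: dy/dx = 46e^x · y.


Separate variables: dy/y = 46e^x dx.
Integrate: ln|y| = 46e^x + C₀.
Exponentiate: y = Ce^(46e^x).


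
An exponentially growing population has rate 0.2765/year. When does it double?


Exponential growth: P(t) = P₀ e^(0.2765t). Set P(t)/P₀ = 2: e^(0.2765t) = 2.
Solve: t = ln(2)/0.2765 ≈ 2.51 years.


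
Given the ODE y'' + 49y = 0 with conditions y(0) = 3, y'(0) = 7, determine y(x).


Characteristic roots of r² + 49 = 0 are ±7i, so y = C₁cos(7x) + C₂sin(7x).
Apply y(0) = 3: C₁ = 3. Differentiate and apply y'(0) = 7: 7·C₂ = 7, so C₂ = 1.
Particular solution: y = 3cos(7x) + sin(7x).


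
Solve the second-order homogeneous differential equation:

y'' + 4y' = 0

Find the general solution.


Characteristic equation: r² + 4r = 0.
Factor: (r + 4)(r - 0) = 0 ⇒ r = -4, 0 (distinct real).
General solution: y = C₁e^(-4x) + C₂.


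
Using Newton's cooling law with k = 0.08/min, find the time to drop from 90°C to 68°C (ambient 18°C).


From T(t) = T_a + (T₀ - T_a)e^(-kt), set T(t) = 68:
(68 - 18) / (90 - 18) = e^(-0.08t), so t = -ln(0.694)/0.08 ≈ 4.6 minutes.


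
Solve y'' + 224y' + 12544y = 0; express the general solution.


Characteristic equation: r² + 224r + 12544 = 0, i.e. (r + 112)² = 0.
Repeated root r = -112; include an x factor for the second linearly independent solution.
General solution: y = (C₁ + C₂x)e^(-112x).


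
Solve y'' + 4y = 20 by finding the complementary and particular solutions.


Homogeneous part: r² + 4 = 0 ⇒ r = ±2i, so y_h = C₁cos(2x) + C₂sin(2x).
Try constant y_p = A; plug in: 4A = 20 ⇒ A = 5.
General solution: y = C₁cos(2x) + C₂sin(2x) + 5.


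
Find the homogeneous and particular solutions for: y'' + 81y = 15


Homogeneous part: r² + 81 = 0 ⇒ r = ±9i, so y_h = C₁cos(9x) + C₂sin(9x).
Try constant y_p = A; plug in: 81A = 15 ⇒ A = 5/27.
General solution: y = C₁cos(9x) + C₂sin(9x) + 5/27.


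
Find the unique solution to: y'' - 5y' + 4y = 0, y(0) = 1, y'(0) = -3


Characteristic roots of r² - 5r + 4 = 0 are 4, 1.
General solution y = c₁ e^(4x) + c₂ e^(x).
Apply y(0) = 1: c₁ + c₂ = 1. Apply y'(0) = -3: 4 c₁ + 1 c₂ = -3.
Solve: c₁ = -4/3, c₂ = 7/3.
Particular solution: y = -(4/3)e^(4x) + (7/3)e^(x).


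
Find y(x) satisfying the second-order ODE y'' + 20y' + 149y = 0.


Characteristic equation: r² + 20r + 149 = 0.
Discriminant is negative; roots r = -10 ± 7i (complex conjugate pair).
General solution uses e^(α x)(C₁ cos(β x) + C₂ sin(β x)): y = e^(-10x)(C₁cos(7x) + C₂sin(7x)).


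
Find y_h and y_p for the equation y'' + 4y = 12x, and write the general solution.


Homogeneous: r² + 4 = 0 ⇒ r = ±2i, y_h = C₁cos(2x) + C₂sin(2x).
Polynomial forcing; try y_p = Ax + B. Then y_p'' + 4 y_p = 4(Ax + B) = 12x, so B = 0 and A = 3.
General solution: y = C₁cos(2x) + C₂sin(2x) + 3x.


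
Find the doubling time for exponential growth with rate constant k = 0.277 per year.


Exponential growth: P(t) = P₀ e^(0.277t). Set P(t)/P₀ = 2: e^(0.277t) = 2.
Solve: t = ln(2)/0.277 ≈ 2.50 years.


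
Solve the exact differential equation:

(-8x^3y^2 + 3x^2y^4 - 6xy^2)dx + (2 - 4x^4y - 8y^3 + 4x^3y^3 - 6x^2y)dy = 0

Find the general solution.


Check exactness: ∂M/∂y = -16x^3y + 12x^2y^3 - 12xy and ∂N/∂x = -16x^3y + 12x^2y^3 - 12xy; equal, so the equation is exact.
Integrate M with respect to x (treating y as constant): ∫M dx = -2x^4y^2 + x^3y^4 - 3x^2y^2 + h(y).
Differentiate w.r.t. y and set equal to N: the x-dependent terms already match, leaving h'(y) = 2 - 8y^3. Integrate: h(y) = 2y - 2y^4.
So F(x,y) = 2y - 2x^4y^2 - 2y^4 + x^3y^4 - 3x^2y^2.
General solution: 2y - 2x^4y^2 - 2y^4 + x^3y^4 - 3x^2y^2 = C.


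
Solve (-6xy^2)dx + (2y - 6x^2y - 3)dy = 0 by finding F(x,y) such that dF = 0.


Check exactness: ∂M/∂y = -12xy and ∂N/∂x = -12xy; equal, so the equation is exact.
Integrate M with respect to x (treating y as constant): ∫M dx = -3x^2y^2 + h(y).
Differentiate w.r.t. y and set equal to N: the x-dependent terms already match, leaving h'(y) = 2y - 3. Integrate: h(y) = y^2 - 3y.
So F(x,y) = y^2 - 3x^2y^2 - 3y.
General solution: y^2 - 3x^2y^2 - 3y = C.


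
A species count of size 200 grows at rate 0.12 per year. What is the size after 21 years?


The ODE dP/dt = 0.12P has solution P(t) = P(0)e^(0.12t).
Substitute P(0) = 200 and t = 21: P(21) = 200 e^(2.52) ≈ 2486.


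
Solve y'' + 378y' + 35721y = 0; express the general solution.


Characteristic equation: r² + 378r + 35721 = 0, i.e. (r + 189)² = 0.
Repeated root r = -189; include an x factor for the second linearly independent solution.
General solution: y = (C₁ + C₂x)e^(-189x).


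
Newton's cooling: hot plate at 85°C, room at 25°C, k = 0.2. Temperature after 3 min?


Newton's law: dT/dt = -k(T - T_a) has solution T(t) = T_a + (T₀ - T_a)e^(-kt).
Plug in T_a = 25, T₀ = 85, k = 0.2, t = 3: T(3) = 25 + (60)e^(-0.60) ≈ 57.9°C.


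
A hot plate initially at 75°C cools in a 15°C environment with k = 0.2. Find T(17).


Newton's law: dT/dt = -k(T - T_a) has solution T(t) = T_a + (T₀ - T_a)e^(-kt).
Plug in T_a = 15, T₀ = 75, k = 0.2, t = 17: T(17) = 15 + (60)e^(-3.40) ≈ 17.0°C.


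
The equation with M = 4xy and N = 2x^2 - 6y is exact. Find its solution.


Check exactness: ∂M/∂y = 4x and ∂N/∂x = 4x; equal, so the equation is exact.
Integrate M with respect to x (treating y as constant): ∫M dx = 2x^2y + h(y).
Differentiate w.r.t. y and set equal to N: the x-dependent terms already match, leaving h'(y) = -6y. Integrate: h(y) = -3y^2.
So F(x,y) = 2x^2y - 3y^2.
General solution: 2x^2y - 3y^2 = C.


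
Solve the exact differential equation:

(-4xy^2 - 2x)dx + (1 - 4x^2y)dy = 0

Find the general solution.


Check exactness: ∂M/∂y = -8xy and ∂N/∂x = -8xy; equal, so the equation is exact.
Integrate M with respect to x (treating y as constant): ∫M dx = -2x^2y^2 - x^2 + h(y).
Differentiate w.r.t. y and set equal to N: the x-dependent terms already match, leaving h'(y) = 1. Integrate: h(y) = y.
So F(x,y) = y - 2x^2y^2 - x^2.
General solution: y - 2x^2y^2 - x^2 = C.


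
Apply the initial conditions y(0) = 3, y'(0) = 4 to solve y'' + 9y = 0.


Characteristic roots of r² + 9 = 0 are ±3i, so y = C₁cos(3x) + C₂sin(3x).
Apply y(0) = 3: C₁ = 3. Differentiate and apply y'(0) = 4: 3·C₂ = 4, so C₂ = 4/3.
Particular solution: y = 3cos(3x) + (4/3)sin(3x).


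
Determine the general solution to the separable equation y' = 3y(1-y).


Separate: dy/[y(1-y)] = 3 dx.
Partial fractions: 1/[y(1-y)] = 1/y + 1/(1-y).
Integrate: ln|y/(1-y)| = 3x + C₀.
Solve for y: y = 1/(1 + Ce^(-3x)).


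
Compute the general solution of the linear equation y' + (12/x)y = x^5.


P(x) = 12/x ⇒ μ = x^12.
(x^12 y)' = x^17 ⇒ x^12 y = x^18/(18) + C.
Solve for y: y = (1/18)x^6 + C/x^12.


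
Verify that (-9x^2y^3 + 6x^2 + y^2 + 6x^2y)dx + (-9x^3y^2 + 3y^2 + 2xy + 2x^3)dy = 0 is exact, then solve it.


Check exactness: ∂M/∂y = -27x^2y^2 + 2y + 6x^2 and ∂N/∂x = -27x^2y^2 + 2y + 6x^2; equal, so the equation is exact.
Integrate M with respect to x (treating y as constant): ∫M dx = -3x^3y^3 + 2x^3 + xy^2 + 2x^3y + h(y).
Differentiate w.r.t. y and set equal to N: the x-dependent terms already match, leaving h'(y) = 3y^2. Integrate: h(y) = y^3.
So F(x,y) = -3x^3y^3 + y^3 + 2x^3 + xy^2 + 2x^3y.
General solution: -3x^3y^3 + y^3 + 2x^3 + xy^2 + 2x^3y = C.


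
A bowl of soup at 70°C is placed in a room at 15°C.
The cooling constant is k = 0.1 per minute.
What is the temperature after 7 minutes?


Newton's law: dT/dt = -k(T - T_a) has solution T(t) = T_a + (T₀ - T_a)e^(-kt).
Plug in T_a = 15, T₀ = 70, k = 0.1, t = 7: T(7) = 15 + (55)e^(-0.70) ≈ 42.3°C.


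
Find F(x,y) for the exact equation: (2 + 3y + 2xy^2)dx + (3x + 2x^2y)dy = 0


Check exactness: ∂M/∂y = 3 + 4xy and ∂N/∂x = 3 + 4xy; equal, so the equation is exact.
Integrate M with respect to x (treating y as constant): ∫M dx = 2x + 3xy + x^2y^2 + h(y).
Differentiate w.r.t. y and set equal to N: all terms match, so h'(y) = 0 and h is a constant absorbed into C.
General solution: 2x + 3xy + x^2y^2 = C.


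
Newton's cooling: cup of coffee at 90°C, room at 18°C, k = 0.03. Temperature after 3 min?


Newton's law: dT/dt = -k(T - T_a) has solution T(t) = T_a + (T₀ - T_a)e^(-kt).
Plug in T_a = 18, T₀ = 90, k = 0.03, t = 3: T(3) = 18 + (72)e^(-0.09) ≈ 83.8°C.


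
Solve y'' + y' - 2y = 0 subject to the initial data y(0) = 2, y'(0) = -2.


Characteristic roots of r² + r - 2 = 0 are 1, -2.
General solution y = c₁ e^(x) + c₂ e^(-2x).
Apply y(0) = 2: c₁ + c₂ = 2. Apply y'(0) = -2: 1 c₁ - 2 c₂ = -2.
Solve: c₁ = 2/3, c₂ = 4/3.
Particular solution: y = (2/3)e^(x) + (4/3)e^(-2x).


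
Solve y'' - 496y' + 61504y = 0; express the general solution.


Characteristic equation: r² - 496r + 61504 = 0, i.e. (r - 248)² = 0.
Repeated root r = 248; include an x factor for the second linearly independent solution.
General solution: y = (C₁ + C₂x)e^(248x).


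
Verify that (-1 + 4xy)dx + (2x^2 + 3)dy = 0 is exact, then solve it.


Check exactness: ∂M/∂y = 4x and ∂N/∂x = 4x; equal, so the equation is exact.
Integrate M with respect to x (treating y as constant): ∫M dx = -x + 2x^2y + h(y).
Differentiate w.r.t. y and set equal to N: the x-dependent terms already match, leaving h'(y) = 3. Integrate: h(y) = 3y.
So F(x,y) = -x + 2x^2y + 3y.
General solution: -x + 2x^2y + 3y = C.


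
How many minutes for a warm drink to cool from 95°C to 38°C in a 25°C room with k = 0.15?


From T(t) = T_a + (T₀ - T_a)e^(-kt), set T(t) = 38:
(38 - 25) / (95 - 25) = e^(-0.15t), so t = -ln(0.186)/0.15 ≈ 11.2 minutes.


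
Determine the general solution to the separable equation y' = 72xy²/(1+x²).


Separate: dy/y² = 72x/(1+x²) dx.
Integrate LHS: ∫ dy/y² = -1/y.
Integrate RHS via u = 1+x²: 36ln(1+x²) + C.
Result: -1/y = 36ln(1+x²) + C.


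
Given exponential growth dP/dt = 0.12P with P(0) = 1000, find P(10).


The ODE dP/dt = 0.12P has solution P(t) = P(0)e^(0.12t).
Substitute P(0) = 1000 and t = 10: P(10) = 1000 e^(1.20) ≈ 3320.


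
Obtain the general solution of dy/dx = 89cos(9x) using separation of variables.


g(y) = 1, so integrate directly: y = ∫ 89cos(9x) dx = (89/9)sin(9x) + C.


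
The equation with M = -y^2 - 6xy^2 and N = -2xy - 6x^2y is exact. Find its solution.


Check exactness: ∂M/∂y = -2y - 12xy and ∂N/∂x = -2y - 12xy; equal, so the equation is exact.
Integrate M with respect to x (treating y as constant): ∫M dx = -xy^2 - 3x^2y^2 + h(y).
Differentiate w.r.t. y and set equal to N: all terms match, so h'(y) = 0 and h is a constant absorbed into C.
General solution: -xy^2 - 3x^2y^2 = C.


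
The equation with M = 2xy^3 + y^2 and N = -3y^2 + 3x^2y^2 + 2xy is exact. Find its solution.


Check exactness: ∂M/∂y = 6xy^2 + 2y and ∂N/∂x = 6xy^2 + 2y; equal, so the equation is exact.
Integrate M with respect to x (treating y as constant): ∫M dx = x^2y^3 + xy^2 + h(y).
Differentiate w.r.t. y and set equal to N: the x-dependent terms already match, leaving h'(y) = -3y^2. Integrate: h(y) = -y^3.
So F(x,y) = -y^3 + x^2y^3 + xy^2.
General solution: -y^3 + x^2y^3 + xy^2 = C.


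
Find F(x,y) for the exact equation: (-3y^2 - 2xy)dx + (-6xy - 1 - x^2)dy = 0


Check exactness: ∂M/∂y = -6y - 2x and ∂N/∂x = -6y - 2x; equal, so the equation is exact.
Integrate M with respect to x (treating y as constant): ∫M dx = -3xy^2 - x^2y + h(y).
Differentiate w.r.t. y and set equal to N: the x-dependent terms already match, leaving h'(y) = -1. Integrate: h(y) = -y.
So F(x,y) = -3xy^2 - y - x^2y.
General solution: -3xy^2 - y - x^2y = C.
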